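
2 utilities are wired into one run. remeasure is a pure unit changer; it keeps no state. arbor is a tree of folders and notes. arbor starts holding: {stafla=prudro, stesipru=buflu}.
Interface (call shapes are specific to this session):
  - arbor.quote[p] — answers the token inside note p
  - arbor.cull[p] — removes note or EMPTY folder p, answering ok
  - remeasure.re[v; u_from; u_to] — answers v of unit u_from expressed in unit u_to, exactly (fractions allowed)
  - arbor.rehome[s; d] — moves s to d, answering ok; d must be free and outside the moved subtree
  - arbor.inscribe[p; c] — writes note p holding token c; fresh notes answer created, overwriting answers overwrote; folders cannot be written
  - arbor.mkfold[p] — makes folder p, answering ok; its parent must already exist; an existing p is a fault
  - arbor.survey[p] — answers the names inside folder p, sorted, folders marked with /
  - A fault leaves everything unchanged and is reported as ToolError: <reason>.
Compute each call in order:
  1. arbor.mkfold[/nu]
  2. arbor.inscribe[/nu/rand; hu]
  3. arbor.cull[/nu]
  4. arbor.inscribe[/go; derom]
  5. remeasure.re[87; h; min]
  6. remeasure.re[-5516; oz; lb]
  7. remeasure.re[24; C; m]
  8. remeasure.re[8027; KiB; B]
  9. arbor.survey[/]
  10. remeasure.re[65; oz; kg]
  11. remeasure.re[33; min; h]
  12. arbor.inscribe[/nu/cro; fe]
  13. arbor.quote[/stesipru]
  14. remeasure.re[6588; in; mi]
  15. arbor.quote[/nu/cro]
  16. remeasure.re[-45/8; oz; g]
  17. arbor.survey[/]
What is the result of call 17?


Answer: [go, nu/, stafla, stesipru]

Derivation:
% arbor.mkfold(p→/nu) => ok
% arbor.inscribe(p→/nu/rand, c→hu) => created
% arbor.cull(p→/nu) => ToolError: not empty
% arbor.inscribe(p→/go, c→derom) => created
% remeasure.re(v→87, u_from→h, u_to→min) => 5220
% remeasure.re(v→-5516, u_from→oz, u_to→lb) => -1379/4
% remeasure.re(v→24, u_from→C, u_to→m) => ToolError: incompatible units
% remeasure.re(v→8027, u_from→KiB, u_to→B) => 8219648
% arbor.survey(p→/) => [go, nu/, stafla, stesipru]
% remeasure.re(v→65, u_from→oz, u_to→kg) => 589670081/320000000
% remeasure.re(v→33, u_from→min, u_to→h) => 11/20
% arbor.inscribe(p→/nu/cro, c→fe) => created
% arbor.quote(p→/stesipru) => buflu
% remeasure.re(v→6588, u_from→in, u_to→mi) => 183/1760
% arbor.quote(p→/nu/cro) => fe
% remeasure.re(v→-45/8, u_from→oz, u_to→g) => -408233133/2560000
% arbor.survey(p→/) => [go, nu/, stafla, stesipru]


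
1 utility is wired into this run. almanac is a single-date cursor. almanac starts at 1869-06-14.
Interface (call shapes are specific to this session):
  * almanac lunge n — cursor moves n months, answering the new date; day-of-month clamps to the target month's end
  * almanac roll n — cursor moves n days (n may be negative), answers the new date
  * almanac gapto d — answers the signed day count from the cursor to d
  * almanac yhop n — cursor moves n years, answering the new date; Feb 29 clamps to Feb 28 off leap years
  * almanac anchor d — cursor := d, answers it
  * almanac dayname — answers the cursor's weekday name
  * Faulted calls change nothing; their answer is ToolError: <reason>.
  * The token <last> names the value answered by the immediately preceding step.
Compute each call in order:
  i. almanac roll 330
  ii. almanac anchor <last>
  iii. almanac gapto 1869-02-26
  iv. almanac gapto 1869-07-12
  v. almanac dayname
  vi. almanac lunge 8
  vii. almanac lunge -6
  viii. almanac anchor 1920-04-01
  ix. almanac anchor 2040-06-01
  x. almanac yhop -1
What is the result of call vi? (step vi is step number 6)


Answer: 1871-01-10

Derivation:
-> almanac roll(n='330')
<- 1870-05-10
-> almanac anchor(d='<last>')
<- 1870-05-10
-> almanac gapto(d='1869-02-26')
<- -438
-> almanac gapto(d='1869-07-12')
<- -302
-> almanac dayname()
<- Tuesday
-> almanac lunge(n='8')
<- 1871-01-10
-> almanac lunge(n='-6')
<- 1870-07-10
-> almanac anchor(d='1920-04-01')
<- 1920-04-01
-> almanac anchor(d='2040-06-01')
<- 2040-06-01
-> almanac yhop(n='-1')
<- 2039-06-01


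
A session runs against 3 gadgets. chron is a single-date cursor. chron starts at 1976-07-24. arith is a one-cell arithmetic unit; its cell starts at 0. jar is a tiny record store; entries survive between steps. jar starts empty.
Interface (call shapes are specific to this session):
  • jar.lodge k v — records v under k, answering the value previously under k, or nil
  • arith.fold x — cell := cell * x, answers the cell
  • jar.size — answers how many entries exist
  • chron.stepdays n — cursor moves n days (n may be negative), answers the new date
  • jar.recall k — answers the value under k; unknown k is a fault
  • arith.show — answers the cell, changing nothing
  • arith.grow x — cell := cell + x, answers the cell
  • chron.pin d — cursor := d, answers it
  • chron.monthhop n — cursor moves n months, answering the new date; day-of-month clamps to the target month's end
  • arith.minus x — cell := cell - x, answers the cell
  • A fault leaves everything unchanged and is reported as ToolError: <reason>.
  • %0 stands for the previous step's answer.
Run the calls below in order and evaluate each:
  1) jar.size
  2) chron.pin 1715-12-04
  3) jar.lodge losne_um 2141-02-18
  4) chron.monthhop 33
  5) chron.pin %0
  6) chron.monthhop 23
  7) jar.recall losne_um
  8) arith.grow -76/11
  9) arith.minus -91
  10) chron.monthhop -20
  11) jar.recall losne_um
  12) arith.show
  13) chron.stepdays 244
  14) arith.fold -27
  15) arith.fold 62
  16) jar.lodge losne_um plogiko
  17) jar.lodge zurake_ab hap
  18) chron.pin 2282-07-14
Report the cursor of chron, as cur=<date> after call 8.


Answer: cur=1720-08-04

Derivation:
-- size() == 0
-- pin(1715-12-04) == 1715-12-04
-- lodge(losne_um, 2141-02-18) == nil
-- monthhop(33) == 1718-09-04
-- pin(%0) == 1718-09-04
-- monthhop(23) == 1720-08-04
-- recall(losne_um) == 2141-02-18
-- grow(-76/11) == -76/11
-- minus(-91) == 925/11
-- monthhop(-20) == 1718-12-04
-- recall(losne_um) == 2141-02-18
-- show() == 925/11
-- stepdays(244) == 1719-08-05
-- fold(-27) == -24975/11
-- fold(62) == -1548450/11
-- lodge(losne_um, plogiko) == 2141-02-18
-- lodge(zurake_ab, hap) == nil
-- pin(2282-07-14) == 2282-07-14


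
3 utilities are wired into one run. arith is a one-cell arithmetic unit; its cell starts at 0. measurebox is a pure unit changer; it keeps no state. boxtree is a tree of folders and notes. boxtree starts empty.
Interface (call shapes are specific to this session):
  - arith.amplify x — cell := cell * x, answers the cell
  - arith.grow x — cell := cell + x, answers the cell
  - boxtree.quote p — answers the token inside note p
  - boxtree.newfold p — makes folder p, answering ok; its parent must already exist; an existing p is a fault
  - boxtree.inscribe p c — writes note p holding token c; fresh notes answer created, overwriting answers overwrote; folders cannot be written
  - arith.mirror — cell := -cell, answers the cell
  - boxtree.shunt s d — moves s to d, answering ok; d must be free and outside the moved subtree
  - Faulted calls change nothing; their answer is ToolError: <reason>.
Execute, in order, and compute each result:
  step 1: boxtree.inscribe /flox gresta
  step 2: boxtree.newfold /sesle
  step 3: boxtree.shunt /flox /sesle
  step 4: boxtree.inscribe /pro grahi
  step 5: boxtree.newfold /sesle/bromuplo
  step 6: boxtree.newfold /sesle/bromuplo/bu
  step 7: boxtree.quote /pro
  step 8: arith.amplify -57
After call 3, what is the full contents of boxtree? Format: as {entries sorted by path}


I call inscribe on p→/flox, c→gresta, and get created.
Using newfold on p→/sesle, and see ok.
Next I call shunt on s→/flox, d→/sesle, and observe ToolError: exists.
Calling inscribe on p→/pro, c→grahi, which returns created.
I try newfold on p→/sesle/bromuplo, → ok.
I invoke newfold on p→/sesle/bromuplo/bu, → ok.
Now I run quote on p→/pro, and observe grahi.
Using amplify on x→-57, giving 0.

Answer: {flox=gresta, sesle/}


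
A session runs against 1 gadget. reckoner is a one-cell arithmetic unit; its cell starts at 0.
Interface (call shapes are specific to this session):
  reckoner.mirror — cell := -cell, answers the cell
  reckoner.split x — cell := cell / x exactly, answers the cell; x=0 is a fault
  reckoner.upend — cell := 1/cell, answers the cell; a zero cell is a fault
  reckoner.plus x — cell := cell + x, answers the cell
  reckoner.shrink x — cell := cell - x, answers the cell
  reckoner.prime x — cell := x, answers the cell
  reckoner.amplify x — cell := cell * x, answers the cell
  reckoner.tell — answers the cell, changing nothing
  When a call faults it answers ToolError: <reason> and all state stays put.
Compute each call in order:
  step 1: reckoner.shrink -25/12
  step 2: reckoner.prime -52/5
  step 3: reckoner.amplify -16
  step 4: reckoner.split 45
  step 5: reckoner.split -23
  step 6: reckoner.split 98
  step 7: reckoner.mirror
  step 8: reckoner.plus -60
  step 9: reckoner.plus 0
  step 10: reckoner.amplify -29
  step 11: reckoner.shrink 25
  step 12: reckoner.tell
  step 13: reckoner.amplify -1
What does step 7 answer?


Answer: 416/253575

Derivation:
>>> shrink x: -25/12
= 25/12
>>> prime x: -52/5
= -52/5
>>> amplify x: -16
= 832/5
>>> split x: 45
= 832/225
>>> split x: -23
= -832/5175
>>> split x: 98
= -416/253575
>>> mirror
= 416/253575
>>> plus x: -60
= -15214084/253575
>>> plus x: 0
= -15214084/253575
>>> amplify x: -29
= 441208436/253575
>>> shrink x: 25
= 434869061/253575
>>> tell
= 434869061/253575
>>> amplify x: -1
= -434869061/253575


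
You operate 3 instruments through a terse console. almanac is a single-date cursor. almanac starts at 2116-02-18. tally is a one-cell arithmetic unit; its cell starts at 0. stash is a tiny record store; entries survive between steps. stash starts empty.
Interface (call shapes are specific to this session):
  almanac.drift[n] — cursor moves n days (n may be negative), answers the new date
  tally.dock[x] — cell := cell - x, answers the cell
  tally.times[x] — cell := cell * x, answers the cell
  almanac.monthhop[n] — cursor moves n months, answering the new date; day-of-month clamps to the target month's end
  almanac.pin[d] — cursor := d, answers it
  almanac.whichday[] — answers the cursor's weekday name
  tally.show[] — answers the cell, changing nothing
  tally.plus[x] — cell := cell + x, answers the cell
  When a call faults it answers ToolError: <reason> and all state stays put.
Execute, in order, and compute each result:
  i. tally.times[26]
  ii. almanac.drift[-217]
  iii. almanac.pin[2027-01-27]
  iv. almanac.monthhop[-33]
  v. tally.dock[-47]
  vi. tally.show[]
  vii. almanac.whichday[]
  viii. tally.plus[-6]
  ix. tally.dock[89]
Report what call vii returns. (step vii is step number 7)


Answer: Saturday

Derivation:
Step: tally.times[x: 26]
Result: 0
Step: almanac.drift[n: -217]
Result: 2115-07-16
Step: almanac.pin[d: 2027-01-27]
Result: 2027-01-27
Step: almanac.monthhop[n: -33]
Result: 2024-04-27
Step: tally.dock[x: -47]
Result: 47
Step: tally.show[]
Result: 47
Step: almanac.whichday[]
Result: Saturday
Step: tally.plus[x: -6]
Result: 41
Step: tally.dock[x: 89]
Result: -48


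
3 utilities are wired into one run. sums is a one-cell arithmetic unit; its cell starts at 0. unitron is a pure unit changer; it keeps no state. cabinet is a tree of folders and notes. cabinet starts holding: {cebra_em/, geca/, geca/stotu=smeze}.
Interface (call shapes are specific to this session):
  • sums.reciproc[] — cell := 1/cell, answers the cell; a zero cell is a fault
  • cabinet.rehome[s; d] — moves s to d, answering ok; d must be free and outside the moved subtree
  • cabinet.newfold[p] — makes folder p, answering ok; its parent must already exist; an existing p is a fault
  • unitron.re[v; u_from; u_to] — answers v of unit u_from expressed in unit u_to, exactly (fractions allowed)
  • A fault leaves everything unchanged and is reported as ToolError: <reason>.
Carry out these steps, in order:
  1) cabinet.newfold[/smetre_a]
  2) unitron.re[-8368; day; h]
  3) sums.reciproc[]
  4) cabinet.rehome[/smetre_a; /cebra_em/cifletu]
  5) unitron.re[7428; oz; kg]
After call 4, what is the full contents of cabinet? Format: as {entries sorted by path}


Answer: {cebra_em/, cebra_em/cifletu/, geca/, geca/stotu=smeze}

Derivation:
Act: newfold[p='/smetre_a']
Obs: ok
Act: re[v='-8368'; u_from='day'; u_to='h']
Obs: -200832
Act: reciproc[]
Obs: ToolError: reciprocal of zero
Act: rehome[s='/smetre_a'; d='/cebra_em/cifletu']
Obs: ok
Act: re[v='7428'; u_from='oz'; u_to='kg']
Obs: 84232103109/400000000


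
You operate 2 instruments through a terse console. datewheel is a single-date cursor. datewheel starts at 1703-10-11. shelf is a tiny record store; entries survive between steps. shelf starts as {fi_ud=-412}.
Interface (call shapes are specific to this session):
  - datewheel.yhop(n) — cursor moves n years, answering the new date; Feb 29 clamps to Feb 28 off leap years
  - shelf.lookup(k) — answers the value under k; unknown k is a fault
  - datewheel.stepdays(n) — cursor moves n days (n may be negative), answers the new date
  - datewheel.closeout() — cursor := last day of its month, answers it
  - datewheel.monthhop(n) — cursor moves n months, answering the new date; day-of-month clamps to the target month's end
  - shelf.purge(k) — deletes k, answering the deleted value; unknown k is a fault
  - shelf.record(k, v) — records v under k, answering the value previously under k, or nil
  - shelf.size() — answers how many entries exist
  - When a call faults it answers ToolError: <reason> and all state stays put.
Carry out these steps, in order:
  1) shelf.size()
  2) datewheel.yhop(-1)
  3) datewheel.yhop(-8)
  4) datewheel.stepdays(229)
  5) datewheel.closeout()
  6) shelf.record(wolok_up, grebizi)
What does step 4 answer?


Answer: 1695-05-28

Derivation:
% shelf.size
= 1
% datewheel.yhop -1
= 1702-10-11
% datewheel.yhop -8
= 1694-10-11
% datewheel.stepdays 229
= 1695-05-28
% datewheel.closeout
= 1695-05-31
% shelf.record wolok_up grebizi
= nil


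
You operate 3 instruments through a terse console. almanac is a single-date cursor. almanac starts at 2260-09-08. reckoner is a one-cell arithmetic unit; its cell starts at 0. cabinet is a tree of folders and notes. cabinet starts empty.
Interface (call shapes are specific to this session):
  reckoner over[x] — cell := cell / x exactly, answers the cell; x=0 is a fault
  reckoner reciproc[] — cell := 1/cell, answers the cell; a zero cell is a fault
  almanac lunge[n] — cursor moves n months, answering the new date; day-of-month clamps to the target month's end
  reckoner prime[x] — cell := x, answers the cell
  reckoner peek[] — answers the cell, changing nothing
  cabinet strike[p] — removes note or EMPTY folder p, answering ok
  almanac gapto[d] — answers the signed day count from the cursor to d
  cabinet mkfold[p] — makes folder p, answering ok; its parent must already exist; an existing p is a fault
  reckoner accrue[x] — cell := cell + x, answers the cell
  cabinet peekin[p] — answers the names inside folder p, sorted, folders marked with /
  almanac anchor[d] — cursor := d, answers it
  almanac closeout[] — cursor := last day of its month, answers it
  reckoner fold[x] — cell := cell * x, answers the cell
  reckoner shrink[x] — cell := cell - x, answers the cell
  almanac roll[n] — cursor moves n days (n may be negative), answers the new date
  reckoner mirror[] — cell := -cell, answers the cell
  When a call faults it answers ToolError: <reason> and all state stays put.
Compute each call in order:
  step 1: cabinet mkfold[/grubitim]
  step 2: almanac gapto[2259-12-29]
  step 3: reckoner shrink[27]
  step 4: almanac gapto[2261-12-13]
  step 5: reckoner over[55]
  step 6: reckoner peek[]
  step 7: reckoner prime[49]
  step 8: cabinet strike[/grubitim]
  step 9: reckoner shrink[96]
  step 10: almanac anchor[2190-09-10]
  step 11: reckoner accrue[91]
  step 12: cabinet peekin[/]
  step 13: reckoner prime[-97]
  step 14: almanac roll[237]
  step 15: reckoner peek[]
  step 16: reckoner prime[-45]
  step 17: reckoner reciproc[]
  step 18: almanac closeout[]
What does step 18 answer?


! 1. cabinet mkfold(p→/grubitim) ~> ok
! 2. almanac gapto(d→2259-12-29) ~> -254
! 3. reckoner shrink(x→27) ~> -27
! 4. almanac gapto(d→2261-12-13) ~> 461
! 5. reckoner over(x→55) ~> -27/55
! 6. reckoner peek() ~> -27/55
! 7. reckoner prime(x→49) ~> 49
! 8. cabinet strike(p→/grubitim) ~> ok
! 9. reckoner shrink(x→96) ~> -47
! 10. almanac anchor(d→2190-09-10) ~> 2190-09-10
! 11. reckoner accrue(x→91) ~> 44
! 12. cabinet peekin(p→/) ~> []
! 13. reckoner prime(x→-97) ~> -97
! 14. almanac roll(n→237) ~> 2191-05-05
! 15. reckoner peek() ~> -97
! 16. reckoner prime(x→-45) ~> -45
! 17. reckoner reciproc() ~> -1/45
! 18. almanac closeout() ~> 2191-05-31

Answer: 2191-05-31


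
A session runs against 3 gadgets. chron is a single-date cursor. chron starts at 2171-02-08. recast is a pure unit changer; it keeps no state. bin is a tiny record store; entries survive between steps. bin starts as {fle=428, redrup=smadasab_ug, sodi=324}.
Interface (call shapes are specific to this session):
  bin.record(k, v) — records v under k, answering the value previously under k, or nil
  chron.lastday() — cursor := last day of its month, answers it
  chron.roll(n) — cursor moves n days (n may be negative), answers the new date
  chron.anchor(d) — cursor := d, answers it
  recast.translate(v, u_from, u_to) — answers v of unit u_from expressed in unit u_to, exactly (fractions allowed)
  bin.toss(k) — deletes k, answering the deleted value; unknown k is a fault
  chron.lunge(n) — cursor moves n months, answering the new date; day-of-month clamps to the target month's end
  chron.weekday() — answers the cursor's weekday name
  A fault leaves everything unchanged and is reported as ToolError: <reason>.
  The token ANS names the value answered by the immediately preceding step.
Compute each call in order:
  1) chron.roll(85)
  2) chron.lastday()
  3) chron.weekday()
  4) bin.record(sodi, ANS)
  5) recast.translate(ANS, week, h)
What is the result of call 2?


Answer: 2171-05-31

Derivation:
;; chron.roll(n: 85) -> 2171-05-04
;; chron.lastday() -> 2171-05-31
;; chron.weekday() -> Friday
;; bin.record(k: sodi, v: ANS) -> 324
;; recast.translate(v: ANS, u_from: week, u_to: h) -> 54432


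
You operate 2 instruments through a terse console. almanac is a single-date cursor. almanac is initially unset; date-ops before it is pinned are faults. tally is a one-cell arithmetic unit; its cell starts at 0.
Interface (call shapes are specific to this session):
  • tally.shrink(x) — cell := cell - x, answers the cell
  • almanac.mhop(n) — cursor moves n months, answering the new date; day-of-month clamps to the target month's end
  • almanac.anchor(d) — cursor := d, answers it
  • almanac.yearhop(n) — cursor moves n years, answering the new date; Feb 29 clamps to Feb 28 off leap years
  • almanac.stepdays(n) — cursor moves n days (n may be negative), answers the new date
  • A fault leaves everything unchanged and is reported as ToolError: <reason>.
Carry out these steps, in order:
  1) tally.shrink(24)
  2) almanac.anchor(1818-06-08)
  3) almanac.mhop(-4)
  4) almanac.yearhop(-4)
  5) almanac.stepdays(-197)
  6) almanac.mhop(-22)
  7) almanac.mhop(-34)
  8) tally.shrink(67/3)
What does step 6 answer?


Step: tally.shrink[24]
Result: -24
Step: almanac.anchor[1818-06-08]
Result: 1818-06-08
Step: almanac.mhop[-4]
Result: 1818-02-08
Step: almanac.yearhop[-4]
Result: 1814-02-08
Step: almanac.stepdays[-197]
Result: 1813-07-26
Step: almanac.mhop[-22]
Result: 1811-09-26
Step: almanac.mhop[-34]
Result: 1808-11-26
Step: tally.shrink[67/3]
Result: -139/3

Answer: 1811-09-26


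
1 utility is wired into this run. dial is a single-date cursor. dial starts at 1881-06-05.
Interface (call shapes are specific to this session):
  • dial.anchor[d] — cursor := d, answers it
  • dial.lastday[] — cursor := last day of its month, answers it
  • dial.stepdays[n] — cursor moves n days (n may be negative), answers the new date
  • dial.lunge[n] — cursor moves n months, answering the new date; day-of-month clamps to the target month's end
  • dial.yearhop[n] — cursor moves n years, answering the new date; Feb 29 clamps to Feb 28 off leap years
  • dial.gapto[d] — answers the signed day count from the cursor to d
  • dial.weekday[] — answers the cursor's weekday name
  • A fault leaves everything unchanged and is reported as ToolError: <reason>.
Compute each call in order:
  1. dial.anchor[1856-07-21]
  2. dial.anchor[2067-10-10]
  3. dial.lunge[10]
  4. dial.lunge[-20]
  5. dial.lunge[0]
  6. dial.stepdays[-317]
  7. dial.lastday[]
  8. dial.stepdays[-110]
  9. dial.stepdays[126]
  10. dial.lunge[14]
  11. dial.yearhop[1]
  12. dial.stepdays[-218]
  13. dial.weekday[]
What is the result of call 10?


Answer: 2067-04-16

Derivation:
-- dial.anchor(d='1856-07-21') == 1856-07-21
-- dial.anchor(d='2067-10-10') == 2067-10-10
-- dial.lunge(n='10') == 2068-08-10
-- dial.lunge(n='-20') == 2066-12-10
-- dial.lunge(n='0') == 2066-12-10
-- dial.stepdays(n='-317') == 2066-01-27
-- dial.lastday() == 2066-01-31
-- dial.stepdays(n='-110') == 2065-10-13
-- dial.stepdays(n='126') == 2066-02-16
-- dial.lunge(n='14') == 2067-04-16
-- dial.yearhop(n='1') == 2068-04-16
-- dial.stepdays(n='-218') == 2067-09-11
-- dial.weekday() == Sunday


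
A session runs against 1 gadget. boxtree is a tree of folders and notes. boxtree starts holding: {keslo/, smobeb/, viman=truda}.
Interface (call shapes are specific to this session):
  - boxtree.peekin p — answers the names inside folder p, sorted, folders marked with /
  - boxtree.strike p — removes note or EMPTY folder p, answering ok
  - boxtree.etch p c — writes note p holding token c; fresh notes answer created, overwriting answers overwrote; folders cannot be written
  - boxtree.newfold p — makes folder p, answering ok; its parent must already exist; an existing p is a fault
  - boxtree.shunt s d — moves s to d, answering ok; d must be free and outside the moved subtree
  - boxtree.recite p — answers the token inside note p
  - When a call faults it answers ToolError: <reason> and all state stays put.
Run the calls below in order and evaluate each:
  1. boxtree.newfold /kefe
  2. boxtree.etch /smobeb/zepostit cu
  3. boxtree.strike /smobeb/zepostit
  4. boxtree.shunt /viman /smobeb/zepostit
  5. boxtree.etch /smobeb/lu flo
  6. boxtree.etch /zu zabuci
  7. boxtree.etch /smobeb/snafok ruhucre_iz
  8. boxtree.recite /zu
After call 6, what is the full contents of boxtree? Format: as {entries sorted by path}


Answer: {kefe/, keslo/, smobeb/, smobeb/lu=flo, smobeb/zepostit=truda, zu=zabuci}

Derivation:
;; newfold(p: /kefe) -> ok
;; etch(p: /smobeb/zepostit, c: cu) -> created
;; strike(p: /smobeb/zepostit) -> ok
;; shunt(s: /viman, d: /smobeb/zepostit) -> ok
;; etch(p: /smobeb/lu, c: flo) -> created
;; etch(p: /zu, c: zabuci) -> created
;; etch(p: /smobeb/snafok, c: ruhucre_iz) -> created
;; recite(p: /zu) -> zabuci


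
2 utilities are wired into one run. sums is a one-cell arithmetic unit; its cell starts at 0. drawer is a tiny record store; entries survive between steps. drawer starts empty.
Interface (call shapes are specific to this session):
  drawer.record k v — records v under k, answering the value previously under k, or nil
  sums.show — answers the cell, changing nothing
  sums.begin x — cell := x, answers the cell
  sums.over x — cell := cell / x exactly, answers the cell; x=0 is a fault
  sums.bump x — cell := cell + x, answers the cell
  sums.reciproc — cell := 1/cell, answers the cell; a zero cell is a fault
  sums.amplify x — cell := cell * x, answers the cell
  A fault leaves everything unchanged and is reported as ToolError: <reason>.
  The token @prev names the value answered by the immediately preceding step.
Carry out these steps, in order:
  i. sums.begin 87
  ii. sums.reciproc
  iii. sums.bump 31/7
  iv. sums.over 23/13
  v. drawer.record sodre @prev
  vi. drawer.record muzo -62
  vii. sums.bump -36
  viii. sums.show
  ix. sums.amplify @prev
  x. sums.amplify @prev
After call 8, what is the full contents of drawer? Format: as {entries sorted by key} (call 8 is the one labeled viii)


Invoking sums.begin using x: 87, giving 87.
Invoking sums.reciproc, — result: 1/87.
I invoke sums.bump using x: 31/7, yielding 2704/609.
I try sums.over using x: 23/13: 35152/14007.
I run drawer.record using k: sodre, v: @prev, and observe nil.
Now I run drawer.record using k: muzo, v: -62, and get nil.
I call sums.bump using x: -36, giving -469100/14007.
Then sums.show(), and get -469100/14007.
Using sums.amplify using x: @prev, → 220054810000/196196049.
I invoke sums.amplify using x: @prev, which returns 48424119404136100000000/38492889643210401.

Answer: {muzo=-62, sodre=35152/14007}


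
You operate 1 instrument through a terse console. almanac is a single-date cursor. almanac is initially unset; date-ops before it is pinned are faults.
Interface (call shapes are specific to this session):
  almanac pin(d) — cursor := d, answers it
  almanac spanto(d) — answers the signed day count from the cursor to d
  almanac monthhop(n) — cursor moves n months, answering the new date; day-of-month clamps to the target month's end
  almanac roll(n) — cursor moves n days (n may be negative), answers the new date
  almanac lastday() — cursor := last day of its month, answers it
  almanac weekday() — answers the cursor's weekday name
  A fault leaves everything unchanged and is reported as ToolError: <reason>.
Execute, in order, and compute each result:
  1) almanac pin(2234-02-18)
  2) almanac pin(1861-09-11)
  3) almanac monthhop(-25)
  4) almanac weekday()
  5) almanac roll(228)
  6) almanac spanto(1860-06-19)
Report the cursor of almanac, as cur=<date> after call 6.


Answer: cur=1860-03-26

Derivation:
> almanac pin d='2234-02-18'
= 2234-02-18
> almanac pin d='1861-09-11'
= 1861-09-11
> almanac monthhop n='-25'
= 1859-08-11
> almanac weekday
= Thursday
> almanac roll n='228'
= 1860-03-26
> almanac spanto d='1860-06-19'
= 85


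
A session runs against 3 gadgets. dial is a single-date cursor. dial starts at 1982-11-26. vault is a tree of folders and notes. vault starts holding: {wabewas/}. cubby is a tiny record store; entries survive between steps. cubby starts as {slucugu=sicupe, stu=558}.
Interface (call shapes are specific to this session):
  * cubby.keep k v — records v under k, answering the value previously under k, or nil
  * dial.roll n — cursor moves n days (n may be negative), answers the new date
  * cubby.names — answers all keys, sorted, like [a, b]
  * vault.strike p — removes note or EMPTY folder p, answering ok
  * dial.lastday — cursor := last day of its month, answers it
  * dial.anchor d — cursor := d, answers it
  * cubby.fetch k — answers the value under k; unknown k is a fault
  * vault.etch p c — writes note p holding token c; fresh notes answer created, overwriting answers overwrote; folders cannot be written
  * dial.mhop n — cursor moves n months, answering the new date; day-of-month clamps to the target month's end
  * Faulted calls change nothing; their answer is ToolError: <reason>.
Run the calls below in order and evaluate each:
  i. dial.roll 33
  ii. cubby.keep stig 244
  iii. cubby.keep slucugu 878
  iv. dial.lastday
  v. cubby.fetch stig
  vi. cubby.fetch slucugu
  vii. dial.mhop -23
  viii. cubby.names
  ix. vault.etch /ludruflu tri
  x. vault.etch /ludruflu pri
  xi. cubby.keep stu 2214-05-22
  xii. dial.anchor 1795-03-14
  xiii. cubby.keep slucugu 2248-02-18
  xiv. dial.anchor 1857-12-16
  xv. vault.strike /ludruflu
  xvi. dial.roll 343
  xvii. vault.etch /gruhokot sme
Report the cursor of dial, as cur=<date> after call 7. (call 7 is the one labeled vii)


Answer: cur=1981-01-31

Derivation:
-- 1. dial.roll(33) : 1982-12-29
-- 2. cubby.keep(stig, 244) : nil
-- 3. cubby.keep(slucugu, 878) : sicupe
-- 4. dial.lastday() : 1982-12-31
-- 5. cubby.fetch(stig) : 244
-- 6. cubby.fetch(slucugu) : 878
-- 7. dial.mhop(-23) : 1981-01-31
-- 8. cubby.names() : [slucugu, stig, stu]
-- 9. vault.etch(/ludruflu, tri) : created
-- 10. vault.etch(/ludruflu, pri) : overwrote
-- 11. cubby.keep(stu, 2214-05-22) : 558
-- 12. dial.anchor(1795-03-14) : 1795-03-14
-- 13. cubby.keep(slucugu, 2248-02-18) : 878
-- 14. dial.anchor(1857-12-16) : 1857-12-16
-- 15. vault.strike(/ludruflu) : ok
-- 16. dial.roll(343) : 1858-11-24
-- 17. vault.etch(/gruhokot, sme) : created


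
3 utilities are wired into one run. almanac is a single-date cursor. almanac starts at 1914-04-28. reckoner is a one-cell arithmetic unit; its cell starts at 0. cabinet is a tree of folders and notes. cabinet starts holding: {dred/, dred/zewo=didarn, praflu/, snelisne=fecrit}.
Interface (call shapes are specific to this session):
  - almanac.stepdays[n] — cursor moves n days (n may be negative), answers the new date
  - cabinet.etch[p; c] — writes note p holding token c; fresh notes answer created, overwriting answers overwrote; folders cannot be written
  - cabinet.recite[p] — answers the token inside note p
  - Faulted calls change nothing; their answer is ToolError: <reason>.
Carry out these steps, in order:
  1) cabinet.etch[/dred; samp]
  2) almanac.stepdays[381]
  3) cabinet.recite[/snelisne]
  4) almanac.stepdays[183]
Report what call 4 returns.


;; etch(p: /dred, c: samp) ~> ToolError: is a directory
;; stepdays(n: 381) ~> 1915-05-14
;; recite(p: /snelisne) ~> fecrit
;; stepdays(n: 183) ~> 1915-11-13

Answer: 1915-11-13


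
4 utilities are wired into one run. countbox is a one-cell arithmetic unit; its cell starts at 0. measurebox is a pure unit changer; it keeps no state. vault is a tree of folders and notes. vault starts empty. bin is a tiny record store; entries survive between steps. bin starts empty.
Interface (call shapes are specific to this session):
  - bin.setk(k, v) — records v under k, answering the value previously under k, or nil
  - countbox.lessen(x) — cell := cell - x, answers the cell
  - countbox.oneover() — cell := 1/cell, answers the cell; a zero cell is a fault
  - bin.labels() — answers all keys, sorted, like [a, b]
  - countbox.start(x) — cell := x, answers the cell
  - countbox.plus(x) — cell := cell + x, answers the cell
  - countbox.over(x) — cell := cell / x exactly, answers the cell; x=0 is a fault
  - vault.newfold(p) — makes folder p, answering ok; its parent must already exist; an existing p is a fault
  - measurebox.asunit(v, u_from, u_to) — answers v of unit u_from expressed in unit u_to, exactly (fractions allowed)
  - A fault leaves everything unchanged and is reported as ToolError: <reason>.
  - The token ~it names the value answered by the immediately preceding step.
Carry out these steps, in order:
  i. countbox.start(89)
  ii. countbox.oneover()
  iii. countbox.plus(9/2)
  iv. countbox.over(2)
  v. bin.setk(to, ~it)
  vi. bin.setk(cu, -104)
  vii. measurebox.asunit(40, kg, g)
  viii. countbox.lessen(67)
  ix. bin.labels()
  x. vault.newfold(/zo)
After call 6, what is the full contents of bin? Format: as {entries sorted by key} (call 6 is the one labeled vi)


-- start(x→89) : 89
-- oneover() : 1/89
-- plus(x→9/2) : 803/178
-- over(x→2) : 803/356
-- setk(k→to, v→~it) : nil
-- setk(k→cu, v→-104) : nil
-- asunit(v→40, u_from→kg, u_to→g) : 40000
-- lessen(x→67) : -23049/356
-- labels() : [cu, to]
-- newfold(p→/zo) : ok

Answer: {cu=-104, to=803/356}


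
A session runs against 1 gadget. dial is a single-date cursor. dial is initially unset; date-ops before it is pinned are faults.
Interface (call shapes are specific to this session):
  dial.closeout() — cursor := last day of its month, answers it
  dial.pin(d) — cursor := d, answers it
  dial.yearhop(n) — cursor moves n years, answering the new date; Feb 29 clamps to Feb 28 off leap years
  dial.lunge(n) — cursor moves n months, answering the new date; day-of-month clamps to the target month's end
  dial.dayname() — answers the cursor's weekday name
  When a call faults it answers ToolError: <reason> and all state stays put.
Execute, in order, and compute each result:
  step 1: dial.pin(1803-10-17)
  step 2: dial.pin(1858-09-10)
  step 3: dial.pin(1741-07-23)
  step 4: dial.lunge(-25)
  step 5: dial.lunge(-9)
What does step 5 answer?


[in] dial.pin 1803-10-17
  1803-10-17
[in] dial.pin 1858-09-10
  1858-09-10
[in] dial.pin 1741-07-23
  1741-07-23
[in] dial.lunge -25
  1739-06-23
[in] dial.lunge -9
  1738-09-23

Answer: 1738-09-23


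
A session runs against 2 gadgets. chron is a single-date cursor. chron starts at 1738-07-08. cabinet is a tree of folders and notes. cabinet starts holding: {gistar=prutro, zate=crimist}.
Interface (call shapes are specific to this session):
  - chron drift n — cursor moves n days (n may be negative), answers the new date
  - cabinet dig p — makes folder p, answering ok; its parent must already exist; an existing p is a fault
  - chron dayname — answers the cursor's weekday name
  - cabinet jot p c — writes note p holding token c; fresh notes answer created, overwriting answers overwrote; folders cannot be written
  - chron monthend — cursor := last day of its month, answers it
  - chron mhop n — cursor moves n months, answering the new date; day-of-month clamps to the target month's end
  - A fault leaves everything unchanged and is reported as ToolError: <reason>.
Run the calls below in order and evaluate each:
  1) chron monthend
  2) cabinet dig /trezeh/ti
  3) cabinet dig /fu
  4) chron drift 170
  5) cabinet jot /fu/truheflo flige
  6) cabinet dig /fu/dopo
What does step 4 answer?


==> chron monthend()
<== 1738-07-31
==> cabinet dig(/trezeh/ti)
<== ToolError: no parent
==> cabinet dig(/fu)
<== ok
==> chron drift(170)
<== 1739-01-17
==> cabinet jot(/fu/truheflo, flige)
<== created
==> cabinet dig(/fu/dopo)
<== ok

Answer: 1739-01-17


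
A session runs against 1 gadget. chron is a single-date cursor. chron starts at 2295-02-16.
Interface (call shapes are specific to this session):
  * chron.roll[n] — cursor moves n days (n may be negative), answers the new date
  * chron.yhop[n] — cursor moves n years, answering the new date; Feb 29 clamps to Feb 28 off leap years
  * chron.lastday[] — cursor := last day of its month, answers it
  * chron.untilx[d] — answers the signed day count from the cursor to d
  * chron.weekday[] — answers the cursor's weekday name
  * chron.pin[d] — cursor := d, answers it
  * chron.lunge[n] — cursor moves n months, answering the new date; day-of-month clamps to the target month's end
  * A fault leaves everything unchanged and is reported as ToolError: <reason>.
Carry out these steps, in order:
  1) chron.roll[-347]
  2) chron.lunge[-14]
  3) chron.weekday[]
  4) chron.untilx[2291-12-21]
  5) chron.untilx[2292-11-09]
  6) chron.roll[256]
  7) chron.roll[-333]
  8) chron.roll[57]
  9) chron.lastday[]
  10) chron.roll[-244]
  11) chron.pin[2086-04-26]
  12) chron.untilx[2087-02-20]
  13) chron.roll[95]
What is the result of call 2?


Answer: 2293-01-06

Derivation:
==> chron.roll(-347)
<== 2294-03-06
==> chron.lunge(-14)
<== 2293-01-06
==> chron.weekday()
<== Friday
==> chron.untilx(2291-12-21)
<== -382
==> chron.untilx(2292-11-09)
<== -58
==> chron.roll(256)
<== 2293-09-19
==> chron.roll(-333)
<== 2292-10-21
==> chron.roll(57)
<== 2292-12-17
==> chron.lastday()
<== 2292-12-31
==> chron.roll(-244)
<== 2292-05-01
==> chron.pin(2086-04-26)
<== 2086-04-26
==> chron.untilx(2087-02-20)
<== 300
==> chron.roll(95)
<== 2086-07-30


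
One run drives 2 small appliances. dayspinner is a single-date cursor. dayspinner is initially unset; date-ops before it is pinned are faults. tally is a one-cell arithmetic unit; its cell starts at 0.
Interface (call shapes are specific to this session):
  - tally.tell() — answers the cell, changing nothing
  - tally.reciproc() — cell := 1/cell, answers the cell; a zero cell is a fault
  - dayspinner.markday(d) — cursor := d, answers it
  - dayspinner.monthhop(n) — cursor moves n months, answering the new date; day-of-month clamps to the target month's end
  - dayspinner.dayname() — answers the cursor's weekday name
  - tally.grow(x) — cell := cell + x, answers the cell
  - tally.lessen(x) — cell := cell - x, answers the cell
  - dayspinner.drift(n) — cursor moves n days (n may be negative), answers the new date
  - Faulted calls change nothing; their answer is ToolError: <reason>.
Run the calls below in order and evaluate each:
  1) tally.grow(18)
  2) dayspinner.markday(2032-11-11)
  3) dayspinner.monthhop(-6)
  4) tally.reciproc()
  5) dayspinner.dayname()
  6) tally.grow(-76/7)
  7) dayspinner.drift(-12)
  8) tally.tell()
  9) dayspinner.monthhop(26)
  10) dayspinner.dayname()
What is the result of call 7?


Answer: 2032-04-29

Derivation:
→ tally.grow(x='18')
← 18
→ dayspinner.markday(d='2032-11-11')
← 2032-11-11
→ dayspinner.monthhop(n='-6')
← 2032-05-11
→ tally.reciproc()
← 1/18
→ dayspinner.dayname()
← Tuesday
→ tally.grow(x='-76/7')
← -1361/126
→ dayspinner.drift(n='-12')
← 2032-04-29
→ tally.tell()
← -1361/126
→ dayspinner.monthhop(n='26')
← 2034-06-29
→ dayspinner.dayname()
← Thursday


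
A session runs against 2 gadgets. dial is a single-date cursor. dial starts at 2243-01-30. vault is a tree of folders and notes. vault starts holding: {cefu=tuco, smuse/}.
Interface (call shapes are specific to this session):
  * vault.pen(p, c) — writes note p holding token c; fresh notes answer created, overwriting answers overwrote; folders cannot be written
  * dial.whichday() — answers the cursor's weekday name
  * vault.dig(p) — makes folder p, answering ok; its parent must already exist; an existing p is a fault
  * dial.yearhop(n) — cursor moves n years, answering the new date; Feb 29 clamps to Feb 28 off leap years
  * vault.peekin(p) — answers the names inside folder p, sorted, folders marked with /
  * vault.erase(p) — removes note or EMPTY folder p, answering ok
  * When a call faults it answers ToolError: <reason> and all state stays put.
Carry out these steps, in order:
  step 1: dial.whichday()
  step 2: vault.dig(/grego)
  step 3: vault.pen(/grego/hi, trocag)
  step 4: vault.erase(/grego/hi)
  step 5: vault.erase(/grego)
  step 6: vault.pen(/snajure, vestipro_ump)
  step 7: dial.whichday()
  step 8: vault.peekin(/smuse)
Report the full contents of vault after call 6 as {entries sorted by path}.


CALL whichday[]
RET  Monday
CALL dig[/grego]
RET  ok
CALL pen[/grego/hi; trocag]
RET  created
CALL erase[/grego/hi]
RET  ok
CALL erase[/grego]
RET  ok
CALL pen[/snajure; vestipro_ump]
RET  created
CALL whichday[]
RET  Monday
CALL peekin[/smuse]
RET  []

Answer: {cefu=tuco, smuse/, snajure=vestipro_ump}


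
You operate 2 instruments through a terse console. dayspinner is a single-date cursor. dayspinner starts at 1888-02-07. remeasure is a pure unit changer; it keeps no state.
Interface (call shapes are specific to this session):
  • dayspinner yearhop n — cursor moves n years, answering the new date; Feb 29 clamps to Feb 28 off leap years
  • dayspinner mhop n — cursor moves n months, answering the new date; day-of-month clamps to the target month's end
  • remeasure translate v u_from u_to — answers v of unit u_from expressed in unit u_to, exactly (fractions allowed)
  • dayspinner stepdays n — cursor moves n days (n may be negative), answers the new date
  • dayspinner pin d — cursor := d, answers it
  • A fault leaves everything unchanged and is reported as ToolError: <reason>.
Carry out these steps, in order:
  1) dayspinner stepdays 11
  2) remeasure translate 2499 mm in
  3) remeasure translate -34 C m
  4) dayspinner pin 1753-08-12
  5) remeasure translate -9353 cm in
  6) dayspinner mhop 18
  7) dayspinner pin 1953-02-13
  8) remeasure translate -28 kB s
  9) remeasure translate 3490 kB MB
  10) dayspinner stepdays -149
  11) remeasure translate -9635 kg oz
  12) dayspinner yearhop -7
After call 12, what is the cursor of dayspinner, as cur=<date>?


Next I call dayspinner stepdays on n='11', yielding 1888-02-18.
Next I call remeasure translate on v='2499', u_from='mm', u_to='in', and get 12495/127.
Next I call remeasure translate on v='-34', u_from='C', u_to='m': ToolError: incompatible units.
I call dayspinner pin on d='1753-08-12', → 1753-08-12.
I run remeasure translate on v='-9353', u_from='cm', u_to='in', and get -467650/127.
I call dayspinner mhop on n='18', yielding 1755-02-12.
Invoking dayspinner pin on d='1953-02-13', yielding 1953-02-13.
I try remeasure translate on v='-28', u_from='kB', u_to='s', and get ToolError: incompatible units.
I invoke remeasure translate on v='3490', u_from='kB', u_to='MB', → 349/100.
I invoke dayspinner stepdays on n='-149': 1952-09-17.
I invoke remeasure translate on v='-9635', u_from='kg', u_to='oz', and observe -15416000000000/45359237.
Calling dayspinner yearhop on n='-7', → 1945-09-17.

Answer: cur=1945-09-17
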